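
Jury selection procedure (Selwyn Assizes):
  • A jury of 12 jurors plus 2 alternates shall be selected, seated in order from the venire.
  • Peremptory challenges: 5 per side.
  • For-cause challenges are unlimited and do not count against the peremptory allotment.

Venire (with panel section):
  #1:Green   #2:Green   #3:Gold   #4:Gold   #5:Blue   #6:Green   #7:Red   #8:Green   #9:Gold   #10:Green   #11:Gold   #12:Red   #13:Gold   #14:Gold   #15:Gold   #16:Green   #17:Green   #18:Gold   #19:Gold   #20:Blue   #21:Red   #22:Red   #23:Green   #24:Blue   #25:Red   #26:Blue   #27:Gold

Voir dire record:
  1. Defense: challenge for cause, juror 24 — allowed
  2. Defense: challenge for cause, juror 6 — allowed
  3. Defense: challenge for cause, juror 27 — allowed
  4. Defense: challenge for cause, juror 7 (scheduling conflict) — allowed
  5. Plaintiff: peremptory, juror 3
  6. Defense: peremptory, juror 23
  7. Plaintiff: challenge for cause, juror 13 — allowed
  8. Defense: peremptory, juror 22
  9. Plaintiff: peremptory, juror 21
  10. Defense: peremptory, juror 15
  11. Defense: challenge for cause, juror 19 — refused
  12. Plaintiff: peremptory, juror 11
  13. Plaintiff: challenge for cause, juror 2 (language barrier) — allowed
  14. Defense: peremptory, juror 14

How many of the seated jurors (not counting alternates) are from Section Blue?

2

Removed: #2, #3, #6, #7, #11, #13, #14, #15, #21, #22, #23, #24, #27.
Seated jurors 1–12: #1, #4, #5, #8, #9, #10, #12, #16, #17, #18, #19, #20 (alternates #25, #26 not counted).
Of those, in Section Blue: #5, #20 → 2.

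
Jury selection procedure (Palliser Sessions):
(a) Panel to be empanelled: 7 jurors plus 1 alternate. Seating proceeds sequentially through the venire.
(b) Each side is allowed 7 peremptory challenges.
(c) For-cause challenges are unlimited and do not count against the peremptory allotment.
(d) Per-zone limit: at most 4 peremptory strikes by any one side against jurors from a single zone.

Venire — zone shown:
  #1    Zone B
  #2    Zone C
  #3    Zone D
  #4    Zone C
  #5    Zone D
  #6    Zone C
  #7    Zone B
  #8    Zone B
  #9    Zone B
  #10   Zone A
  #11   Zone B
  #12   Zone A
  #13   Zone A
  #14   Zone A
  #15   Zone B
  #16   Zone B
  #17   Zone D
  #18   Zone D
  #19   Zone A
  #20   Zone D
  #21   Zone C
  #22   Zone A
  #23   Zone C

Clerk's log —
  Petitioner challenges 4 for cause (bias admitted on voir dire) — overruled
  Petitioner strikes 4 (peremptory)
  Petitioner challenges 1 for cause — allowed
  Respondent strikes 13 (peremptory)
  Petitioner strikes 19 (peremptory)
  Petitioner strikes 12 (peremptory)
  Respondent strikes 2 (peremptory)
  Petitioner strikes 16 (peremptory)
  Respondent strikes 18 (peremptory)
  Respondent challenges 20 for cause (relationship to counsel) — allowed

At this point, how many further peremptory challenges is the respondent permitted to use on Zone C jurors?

3

Respondent peremptories so far: #13, #2, #18 — 3 of 7 used, 4 left overall.
Against Zone C: #2 — 1 used; per-zone cap 4 leaves 3.
Binding limit: min(4, 3) = 3.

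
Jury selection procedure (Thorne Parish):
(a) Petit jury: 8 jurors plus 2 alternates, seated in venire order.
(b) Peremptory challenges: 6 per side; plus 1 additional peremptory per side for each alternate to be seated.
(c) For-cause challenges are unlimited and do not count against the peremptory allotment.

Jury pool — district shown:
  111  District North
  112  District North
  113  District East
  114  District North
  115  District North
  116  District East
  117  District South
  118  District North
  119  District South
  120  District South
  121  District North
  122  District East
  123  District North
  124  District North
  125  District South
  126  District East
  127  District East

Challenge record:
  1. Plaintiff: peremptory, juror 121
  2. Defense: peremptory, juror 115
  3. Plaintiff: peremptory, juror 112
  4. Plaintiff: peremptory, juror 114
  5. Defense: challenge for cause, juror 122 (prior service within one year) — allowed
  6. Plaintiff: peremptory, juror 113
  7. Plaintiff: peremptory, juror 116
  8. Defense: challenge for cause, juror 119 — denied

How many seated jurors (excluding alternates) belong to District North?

4

Removed: #112, #113, #114, #115, #116, #121, #122.
Seated jurors 1–8: #111, #117, #118, #119, #120, #123, #124, #125 (alternates #126, #127 not counted).
Of those, in District North: #111, #118, #123, #124 → 4.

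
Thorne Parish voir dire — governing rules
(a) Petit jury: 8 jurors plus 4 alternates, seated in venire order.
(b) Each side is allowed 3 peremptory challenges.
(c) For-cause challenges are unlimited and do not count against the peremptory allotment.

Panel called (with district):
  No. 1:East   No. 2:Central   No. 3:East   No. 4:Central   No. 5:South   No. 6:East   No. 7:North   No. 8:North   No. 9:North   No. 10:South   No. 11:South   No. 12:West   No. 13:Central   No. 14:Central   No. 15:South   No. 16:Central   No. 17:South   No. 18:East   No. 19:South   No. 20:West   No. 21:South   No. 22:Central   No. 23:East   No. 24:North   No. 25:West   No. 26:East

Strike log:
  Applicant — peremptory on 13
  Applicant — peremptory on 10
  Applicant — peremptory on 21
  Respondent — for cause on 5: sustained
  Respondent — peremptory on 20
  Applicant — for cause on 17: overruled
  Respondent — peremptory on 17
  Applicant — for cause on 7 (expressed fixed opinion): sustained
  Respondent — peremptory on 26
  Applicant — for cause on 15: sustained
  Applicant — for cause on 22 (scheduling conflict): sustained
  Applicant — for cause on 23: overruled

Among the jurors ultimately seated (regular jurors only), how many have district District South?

Removed: #5, #7, #10, #13, #15, #17, #20, #21, #22, #26.
Seated jurors 1–8: #1, #2, #3, #4, #6, #8, #9, #11 (alternates #12, #14, #16, #18 not counted).
Of those, in District South: #11 → 1.

1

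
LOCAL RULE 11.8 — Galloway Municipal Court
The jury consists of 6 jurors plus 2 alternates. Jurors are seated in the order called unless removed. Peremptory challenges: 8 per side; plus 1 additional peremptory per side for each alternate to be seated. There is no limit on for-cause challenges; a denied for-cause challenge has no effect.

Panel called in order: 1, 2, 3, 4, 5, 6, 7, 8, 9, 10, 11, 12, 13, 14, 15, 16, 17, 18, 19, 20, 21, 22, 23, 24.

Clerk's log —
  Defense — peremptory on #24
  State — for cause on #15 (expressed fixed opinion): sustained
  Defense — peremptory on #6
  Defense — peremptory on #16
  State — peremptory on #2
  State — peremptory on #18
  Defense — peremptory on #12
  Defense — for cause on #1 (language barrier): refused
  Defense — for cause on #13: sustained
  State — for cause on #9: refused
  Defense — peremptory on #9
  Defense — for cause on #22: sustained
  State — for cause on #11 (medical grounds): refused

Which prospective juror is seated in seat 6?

Removed: #2, #6, #9, #12, #13, #15, #16, #18, #22, #24. (#1, #11 stay — for-cause denied.)
Filling seats in venire order through position 6: #1, #3, #4, #5, #7, #8.
So seat 6 is #8.

8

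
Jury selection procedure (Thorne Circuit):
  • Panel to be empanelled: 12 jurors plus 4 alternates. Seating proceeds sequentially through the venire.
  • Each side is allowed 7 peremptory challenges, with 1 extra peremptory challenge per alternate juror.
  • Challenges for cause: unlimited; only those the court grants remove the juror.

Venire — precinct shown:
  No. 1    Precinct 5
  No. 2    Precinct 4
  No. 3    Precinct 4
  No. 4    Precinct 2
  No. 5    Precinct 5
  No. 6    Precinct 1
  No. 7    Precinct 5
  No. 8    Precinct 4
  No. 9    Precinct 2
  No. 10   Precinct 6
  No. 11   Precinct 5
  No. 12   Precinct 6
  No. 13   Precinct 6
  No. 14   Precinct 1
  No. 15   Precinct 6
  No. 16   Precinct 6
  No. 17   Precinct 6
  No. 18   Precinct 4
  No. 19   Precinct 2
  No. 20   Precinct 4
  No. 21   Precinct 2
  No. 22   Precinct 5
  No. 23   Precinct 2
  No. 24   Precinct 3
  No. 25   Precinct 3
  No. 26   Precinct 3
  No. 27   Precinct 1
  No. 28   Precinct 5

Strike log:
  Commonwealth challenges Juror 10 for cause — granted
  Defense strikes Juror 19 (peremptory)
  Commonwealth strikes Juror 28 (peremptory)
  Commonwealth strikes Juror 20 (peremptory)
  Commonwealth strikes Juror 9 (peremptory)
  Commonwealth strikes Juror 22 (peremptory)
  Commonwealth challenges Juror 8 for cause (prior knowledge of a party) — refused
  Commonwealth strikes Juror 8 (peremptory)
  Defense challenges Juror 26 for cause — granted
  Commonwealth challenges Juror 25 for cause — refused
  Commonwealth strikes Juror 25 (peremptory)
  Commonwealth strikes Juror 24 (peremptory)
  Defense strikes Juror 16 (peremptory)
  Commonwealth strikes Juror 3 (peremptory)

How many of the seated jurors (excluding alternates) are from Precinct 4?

1

Removed: #3, #8, #9, #10, #16, #19, #20, #22, #24, #25, #26, #28.
Seated jurors 1–12: #1, #2, #4, #5, #6, #7, #11, #12, #13, #14, #15, #17 (alternates #18, #21, #23, #27 not counted).
Of those, in Precinct 4: #2 → 1.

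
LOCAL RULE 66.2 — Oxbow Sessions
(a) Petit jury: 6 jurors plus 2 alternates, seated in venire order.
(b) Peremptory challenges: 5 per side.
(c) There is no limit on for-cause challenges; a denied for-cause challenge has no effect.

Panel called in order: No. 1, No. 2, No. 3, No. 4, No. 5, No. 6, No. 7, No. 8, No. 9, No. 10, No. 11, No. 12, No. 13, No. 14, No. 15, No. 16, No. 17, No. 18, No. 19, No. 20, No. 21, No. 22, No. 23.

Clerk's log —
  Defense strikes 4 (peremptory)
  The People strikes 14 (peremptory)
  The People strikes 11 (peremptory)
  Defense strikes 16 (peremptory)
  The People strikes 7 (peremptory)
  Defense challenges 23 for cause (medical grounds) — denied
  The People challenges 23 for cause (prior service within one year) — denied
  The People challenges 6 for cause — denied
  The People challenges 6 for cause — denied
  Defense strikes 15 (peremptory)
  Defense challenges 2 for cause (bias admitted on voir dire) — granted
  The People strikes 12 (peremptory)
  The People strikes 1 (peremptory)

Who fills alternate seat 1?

13

Removed: #1, #2, #4, #7, #11, #12, #14, #15, #16. (#6, #23 stay — for-cause denied.)
Filling seats in venire order through position 7: #3, #5, #6, #8, #9, #10, #13.
So alternate 1 is #13.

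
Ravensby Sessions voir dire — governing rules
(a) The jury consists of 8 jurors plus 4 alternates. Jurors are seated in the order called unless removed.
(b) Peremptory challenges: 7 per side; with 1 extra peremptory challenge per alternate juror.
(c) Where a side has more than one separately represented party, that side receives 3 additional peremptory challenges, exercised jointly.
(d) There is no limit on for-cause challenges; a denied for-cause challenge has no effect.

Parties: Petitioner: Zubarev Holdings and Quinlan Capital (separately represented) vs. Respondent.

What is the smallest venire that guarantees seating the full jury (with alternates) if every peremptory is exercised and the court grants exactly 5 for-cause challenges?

42

Seats to fill: 8 + 4 alternates = 12.
Peremptories — Petitioner: 7 + 1×4 + 3 = 14; Respondent: 7 + 1×4 = 11; total 25.
For-cause removals: 5.
Minimum venire: 12 + 25 + 5 = 42.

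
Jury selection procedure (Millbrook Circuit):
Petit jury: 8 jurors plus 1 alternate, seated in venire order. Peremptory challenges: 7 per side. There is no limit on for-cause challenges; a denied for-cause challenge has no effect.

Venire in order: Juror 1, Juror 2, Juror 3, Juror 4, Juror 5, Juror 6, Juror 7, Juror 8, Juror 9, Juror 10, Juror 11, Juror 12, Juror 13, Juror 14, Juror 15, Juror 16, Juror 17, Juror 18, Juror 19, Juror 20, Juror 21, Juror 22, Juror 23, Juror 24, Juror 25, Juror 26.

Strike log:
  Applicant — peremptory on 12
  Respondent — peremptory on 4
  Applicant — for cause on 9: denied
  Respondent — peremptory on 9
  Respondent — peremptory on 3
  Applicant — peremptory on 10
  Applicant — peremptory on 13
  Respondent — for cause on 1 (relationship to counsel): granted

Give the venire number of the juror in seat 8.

15

Removed: #1, #3, #4, #9, #10, #12, #13.
Seating in order: seats 1–8 → #2, #5, #6, #7, #8, #11, #14, #15; alternates → #16.
So seat 8 is #15.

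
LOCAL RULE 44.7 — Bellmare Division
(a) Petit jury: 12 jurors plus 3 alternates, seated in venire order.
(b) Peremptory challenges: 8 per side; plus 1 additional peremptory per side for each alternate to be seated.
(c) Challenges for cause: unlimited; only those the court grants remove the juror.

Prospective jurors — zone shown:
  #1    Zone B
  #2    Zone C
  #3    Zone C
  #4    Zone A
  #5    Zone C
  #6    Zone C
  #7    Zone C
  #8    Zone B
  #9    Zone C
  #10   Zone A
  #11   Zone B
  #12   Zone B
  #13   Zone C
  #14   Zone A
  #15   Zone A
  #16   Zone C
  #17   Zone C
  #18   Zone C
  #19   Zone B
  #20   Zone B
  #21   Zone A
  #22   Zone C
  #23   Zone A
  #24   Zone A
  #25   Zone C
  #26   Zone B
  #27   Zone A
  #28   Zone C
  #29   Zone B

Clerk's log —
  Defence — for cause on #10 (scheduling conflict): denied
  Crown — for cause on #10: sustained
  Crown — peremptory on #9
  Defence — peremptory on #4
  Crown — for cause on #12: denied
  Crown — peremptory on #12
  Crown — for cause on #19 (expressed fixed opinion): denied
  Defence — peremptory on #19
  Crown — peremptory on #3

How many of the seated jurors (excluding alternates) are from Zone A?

2

Removed: #3, #4, #9, #10, #12, #19.
Seated jurors 1–12: #1, #2, #5, #6, #7, #8, #11, #13, #14, #15, #16, #17 (alternates #18, #20, #21 not counted).
Of those, in Zone A: #14, #15 → 2.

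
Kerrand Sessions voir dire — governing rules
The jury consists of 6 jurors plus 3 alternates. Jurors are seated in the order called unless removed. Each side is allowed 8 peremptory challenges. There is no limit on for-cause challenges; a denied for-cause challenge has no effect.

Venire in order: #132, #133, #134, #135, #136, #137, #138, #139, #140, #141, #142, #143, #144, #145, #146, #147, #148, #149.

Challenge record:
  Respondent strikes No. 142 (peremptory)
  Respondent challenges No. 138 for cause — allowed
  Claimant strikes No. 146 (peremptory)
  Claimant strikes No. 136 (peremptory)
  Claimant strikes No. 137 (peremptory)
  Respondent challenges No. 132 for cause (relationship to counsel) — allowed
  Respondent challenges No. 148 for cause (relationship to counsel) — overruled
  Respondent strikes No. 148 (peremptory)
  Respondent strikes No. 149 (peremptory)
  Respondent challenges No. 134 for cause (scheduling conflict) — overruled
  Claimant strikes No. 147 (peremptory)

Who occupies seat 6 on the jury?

Removed: #132, #136, #137, #138, #142, #146, #147, #148, #149. (#134 stays — for-cause denied.)
Filling seats in venire order through position 6: #133, #134, #135, #139, #140, #141.
So seat 6 is #141.

141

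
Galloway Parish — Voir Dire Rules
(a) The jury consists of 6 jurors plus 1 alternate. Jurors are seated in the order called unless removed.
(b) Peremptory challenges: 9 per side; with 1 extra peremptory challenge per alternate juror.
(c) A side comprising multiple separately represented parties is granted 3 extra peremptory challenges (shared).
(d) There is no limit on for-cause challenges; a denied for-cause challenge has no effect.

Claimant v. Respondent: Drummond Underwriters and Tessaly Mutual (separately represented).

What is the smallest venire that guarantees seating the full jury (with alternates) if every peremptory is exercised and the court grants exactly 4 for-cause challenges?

34

Seats to fill: 6 + 1 alternates = 7.
Peremptories — Claimant: 9 + 1×1 = 10; Respondent: 9 + 1×1 + 3 = 13; total 23.
For-cause removals: 4.
Minimum venire: 7 + 23 + 4 = 34.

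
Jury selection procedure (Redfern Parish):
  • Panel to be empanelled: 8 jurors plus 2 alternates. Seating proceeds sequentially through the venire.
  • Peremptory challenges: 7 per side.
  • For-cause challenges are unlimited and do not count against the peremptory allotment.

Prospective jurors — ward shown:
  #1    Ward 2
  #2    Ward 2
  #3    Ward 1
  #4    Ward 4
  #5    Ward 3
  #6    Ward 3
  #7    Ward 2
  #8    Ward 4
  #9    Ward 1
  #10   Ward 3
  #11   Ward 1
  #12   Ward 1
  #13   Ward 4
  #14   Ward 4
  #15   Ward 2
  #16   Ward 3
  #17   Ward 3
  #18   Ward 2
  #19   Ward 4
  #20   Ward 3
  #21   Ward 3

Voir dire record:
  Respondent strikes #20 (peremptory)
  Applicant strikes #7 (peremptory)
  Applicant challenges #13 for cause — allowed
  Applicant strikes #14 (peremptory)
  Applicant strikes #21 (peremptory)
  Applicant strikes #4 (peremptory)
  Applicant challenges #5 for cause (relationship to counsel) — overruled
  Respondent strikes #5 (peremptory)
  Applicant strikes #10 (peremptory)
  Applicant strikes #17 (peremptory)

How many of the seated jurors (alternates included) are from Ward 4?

1

Removed: #4, #5, #7, #10, #13, #14, #17, #20, #21.
Seated (10 incl. alternates): #1, #2, #3, #6, #8, #9, #11, #12, #15, #16.
Of those, in Ward 4: #8 → 1.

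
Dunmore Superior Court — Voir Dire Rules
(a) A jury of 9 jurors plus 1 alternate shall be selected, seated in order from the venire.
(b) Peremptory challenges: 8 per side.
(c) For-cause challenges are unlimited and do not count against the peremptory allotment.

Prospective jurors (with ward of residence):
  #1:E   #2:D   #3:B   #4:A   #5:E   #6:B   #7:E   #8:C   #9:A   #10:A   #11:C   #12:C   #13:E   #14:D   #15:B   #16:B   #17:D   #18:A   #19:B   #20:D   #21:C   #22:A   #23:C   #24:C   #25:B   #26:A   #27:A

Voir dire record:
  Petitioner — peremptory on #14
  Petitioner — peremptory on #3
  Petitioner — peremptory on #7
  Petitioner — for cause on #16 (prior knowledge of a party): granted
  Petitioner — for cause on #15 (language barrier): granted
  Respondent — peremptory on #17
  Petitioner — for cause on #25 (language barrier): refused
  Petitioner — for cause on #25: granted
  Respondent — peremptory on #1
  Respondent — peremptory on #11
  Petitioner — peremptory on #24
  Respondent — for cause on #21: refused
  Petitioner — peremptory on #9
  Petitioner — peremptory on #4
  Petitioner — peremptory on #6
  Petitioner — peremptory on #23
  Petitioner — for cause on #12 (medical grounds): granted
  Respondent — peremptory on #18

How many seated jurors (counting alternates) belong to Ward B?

1

Removed: #1, #3, #4, #6, #7, #9, #11, #12, #14, #15, #16, #17, #18, #23, #24, #25.
Seated (10 incl. alternates): #2, #5, #8, #10, #13, #19, #20, #21, #22, #26.
Of those, in Ward B: #19 → 1.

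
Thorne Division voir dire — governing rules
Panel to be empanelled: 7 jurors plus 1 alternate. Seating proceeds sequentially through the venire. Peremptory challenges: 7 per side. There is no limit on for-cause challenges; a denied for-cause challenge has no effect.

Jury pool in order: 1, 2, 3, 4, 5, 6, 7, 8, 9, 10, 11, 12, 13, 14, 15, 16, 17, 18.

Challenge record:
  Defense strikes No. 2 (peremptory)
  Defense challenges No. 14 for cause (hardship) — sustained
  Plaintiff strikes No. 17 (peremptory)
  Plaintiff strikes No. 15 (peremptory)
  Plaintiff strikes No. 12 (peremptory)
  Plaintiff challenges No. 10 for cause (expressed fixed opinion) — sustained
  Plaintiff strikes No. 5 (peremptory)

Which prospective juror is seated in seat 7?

Removed: #2, #5, #10, #12, #14, #15, #17.
Seating in order: seats 1–7 → #1, #3, #4, #6, #7, #8, #9; alternates → #11.
So seat 7 is #9.

9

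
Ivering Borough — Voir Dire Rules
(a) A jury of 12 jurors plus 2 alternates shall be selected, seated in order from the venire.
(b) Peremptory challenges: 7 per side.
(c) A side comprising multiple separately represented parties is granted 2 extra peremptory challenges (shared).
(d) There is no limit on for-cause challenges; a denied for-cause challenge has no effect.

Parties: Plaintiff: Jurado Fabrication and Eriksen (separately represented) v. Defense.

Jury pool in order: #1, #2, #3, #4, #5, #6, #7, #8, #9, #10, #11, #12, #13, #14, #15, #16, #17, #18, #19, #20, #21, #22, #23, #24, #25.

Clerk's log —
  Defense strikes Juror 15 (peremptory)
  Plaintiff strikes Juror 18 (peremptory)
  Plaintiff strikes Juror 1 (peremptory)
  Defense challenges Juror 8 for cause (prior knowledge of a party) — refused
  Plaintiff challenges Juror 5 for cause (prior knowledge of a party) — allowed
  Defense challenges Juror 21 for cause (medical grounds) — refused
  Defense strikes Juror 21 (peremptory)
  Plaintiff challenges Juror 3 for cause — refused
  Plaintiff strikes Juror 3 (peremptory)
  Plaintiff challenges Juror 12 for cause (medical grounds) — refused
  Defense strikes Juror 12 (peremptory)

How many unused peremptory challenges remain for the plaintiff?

6

Plaintiff allotment: 7 base + 2 multi-party = 9.
Plaintiff peremptories used: #18, #1, #3 — 3 (for-cause on #5, #3, #12 don't count).
Remaining: 9 − 3 = 6.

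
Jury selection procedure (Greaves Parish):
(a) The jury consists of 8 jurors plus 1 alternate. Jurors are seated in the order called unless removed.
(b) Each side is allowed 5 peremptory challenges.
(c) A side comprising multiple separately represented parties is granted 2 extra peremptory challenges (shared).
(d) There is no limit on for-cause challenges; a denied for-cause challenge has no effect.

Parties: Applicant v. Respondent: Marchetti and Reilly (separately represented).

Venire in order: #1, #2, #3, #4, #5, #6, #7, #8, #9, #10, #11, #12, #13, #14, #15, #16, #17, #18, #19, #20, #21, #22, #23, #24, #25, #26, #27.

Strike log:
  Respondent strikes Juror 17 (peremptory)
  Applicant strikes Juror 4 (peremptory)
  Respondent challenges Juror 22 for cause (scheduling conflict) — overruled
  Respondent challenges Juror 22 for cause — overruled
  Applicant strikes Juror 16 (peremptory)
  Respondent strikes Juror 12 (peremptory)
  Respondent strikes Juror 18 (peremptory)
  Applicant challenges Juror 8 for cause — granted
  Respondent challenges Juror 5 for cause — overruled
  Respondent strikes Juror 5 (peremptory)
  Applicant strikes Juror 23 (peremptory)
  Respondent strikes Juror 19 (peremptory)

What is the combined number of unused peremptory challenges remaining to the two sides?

Applicant allotment: 5. Respondent allotment: 5 base + 2 multi-party = 7.
Applicant peremptories used: #4, #16, #23 — 3 (the for-cause on #8 doesn't count).
Respondent peremptories used: #17, #12, #18, #5, #19 — 5 (for-cause on #22, #22, #5 don't count).
Remaining: (5 − 3) + (7 − 5) = 4.

4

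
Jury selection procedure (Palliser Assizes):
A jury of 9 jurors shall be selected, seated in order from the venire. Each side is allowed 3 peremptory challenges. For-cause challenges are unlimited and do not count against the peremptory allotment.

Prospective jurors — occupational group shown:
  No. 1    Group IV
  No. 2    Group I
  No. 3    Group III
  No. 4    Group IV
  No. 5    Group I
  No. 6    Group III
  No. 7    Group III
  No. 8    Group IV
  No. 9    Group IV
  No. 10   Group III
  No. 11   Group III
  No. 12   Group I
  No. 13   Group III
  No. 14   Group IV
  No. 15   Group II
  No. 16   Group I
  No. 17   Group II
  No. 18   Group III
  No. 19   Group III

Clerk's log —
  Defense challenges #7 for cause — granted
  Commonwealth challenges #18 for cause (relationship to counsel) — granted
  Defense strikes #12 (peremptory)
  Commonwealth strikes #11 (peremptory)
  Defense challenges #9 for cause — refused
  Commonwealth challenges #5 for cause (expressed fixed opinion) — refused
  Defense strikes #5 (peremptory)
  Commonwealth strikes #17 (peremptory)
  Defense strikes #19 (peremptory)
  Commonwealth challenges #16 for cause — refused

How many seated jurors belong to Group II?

Removed: #5, #7, #11, #12, #17, #18, #19.
Seated jurors 1–9: #1, #2, #3, #4, #6, #8, #9, #10, #13.
None of those are in Group II → 0.

0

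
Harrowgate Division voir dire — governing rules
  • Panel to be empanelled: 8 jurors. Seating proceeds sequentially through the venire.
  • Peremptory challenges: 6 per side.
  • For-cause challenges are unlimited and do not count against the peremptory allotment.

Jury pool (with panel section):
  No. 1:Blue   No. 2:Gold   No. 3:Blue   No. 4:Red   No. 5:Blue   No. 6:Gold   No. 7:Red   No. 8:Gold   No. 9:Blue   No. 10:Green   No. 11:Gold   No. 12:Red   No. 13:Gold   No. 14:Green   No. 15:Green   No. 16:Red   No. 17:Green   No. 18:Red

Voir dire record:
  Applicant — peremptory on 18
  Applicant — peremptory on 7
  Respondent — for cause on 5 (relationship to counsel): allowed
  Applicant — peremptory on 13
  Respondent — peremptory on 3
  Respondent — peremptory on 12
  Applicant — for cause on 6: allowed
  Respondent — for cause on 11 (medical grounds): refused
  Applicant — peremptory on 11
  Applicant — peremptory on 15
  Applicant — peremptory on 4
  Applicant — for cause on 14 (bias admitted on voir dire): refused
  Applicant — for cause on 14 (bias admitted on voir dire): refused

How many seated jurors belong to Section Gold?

Removed: #3, #4, #5, #6, #7, #11, #12, #13, #15, #18.
Seated jurors 1–8: #1, #2, #8, #9, #10, #14, #16, #17.
Of those, in Section Gold: #2, #8 → 2.

2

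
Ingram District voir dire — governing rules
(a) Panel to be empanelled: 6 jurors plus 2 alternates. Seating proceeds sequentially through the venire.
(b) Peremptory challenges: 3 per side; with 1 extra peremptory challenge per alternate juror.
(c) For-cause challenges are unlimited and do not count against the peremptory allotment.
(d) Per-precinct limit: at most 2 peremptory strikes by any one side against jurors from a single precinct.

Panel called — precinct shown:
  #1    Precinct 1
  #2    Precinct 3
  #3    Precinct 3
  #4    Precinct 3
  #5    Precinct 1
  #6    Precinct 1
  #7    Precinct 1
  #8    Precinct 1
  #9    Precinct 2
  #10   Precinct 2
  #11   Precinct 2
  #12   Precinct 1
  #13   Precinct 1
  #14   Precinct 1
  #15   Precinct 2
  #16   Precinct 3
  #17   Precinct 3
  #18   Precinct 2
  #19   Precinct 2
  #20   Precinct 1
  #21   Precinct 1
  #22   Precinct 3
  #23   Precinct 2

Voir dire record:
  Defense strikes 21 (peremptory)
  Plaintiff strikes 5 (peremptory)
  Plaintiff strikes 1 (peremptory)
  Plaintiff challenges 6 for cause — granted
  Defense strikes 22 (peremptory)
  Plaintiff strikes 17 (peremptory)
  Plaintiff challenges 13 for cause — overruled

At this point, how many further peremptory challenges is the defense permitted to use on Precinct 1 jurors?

Defense peremptories so far: #21, #22 — 2 of 5 used, 3 left overall.
Against Precinct 1: #21 — 1 used; per-precinct cap 2 leaves 1.
Binding limit: min(3, 1) = 1.

1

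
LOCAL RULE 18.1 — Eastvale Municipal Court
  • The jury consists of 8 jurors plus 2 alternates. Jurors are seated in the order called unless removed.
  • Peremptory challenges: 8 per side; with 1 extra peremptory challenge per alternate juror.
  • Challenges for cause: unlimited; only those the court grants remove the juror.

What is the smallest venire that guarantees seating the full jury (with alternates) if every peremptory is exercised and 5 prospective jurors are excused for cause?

Seats to fill: 8 + 2 alternates = 10.
Peremptories: 8 + 1×2 = 10 per side × 2 sides = 20.
For-cause removals: 5.
Minimum venire: 10 + 20 + 5 = 35.

35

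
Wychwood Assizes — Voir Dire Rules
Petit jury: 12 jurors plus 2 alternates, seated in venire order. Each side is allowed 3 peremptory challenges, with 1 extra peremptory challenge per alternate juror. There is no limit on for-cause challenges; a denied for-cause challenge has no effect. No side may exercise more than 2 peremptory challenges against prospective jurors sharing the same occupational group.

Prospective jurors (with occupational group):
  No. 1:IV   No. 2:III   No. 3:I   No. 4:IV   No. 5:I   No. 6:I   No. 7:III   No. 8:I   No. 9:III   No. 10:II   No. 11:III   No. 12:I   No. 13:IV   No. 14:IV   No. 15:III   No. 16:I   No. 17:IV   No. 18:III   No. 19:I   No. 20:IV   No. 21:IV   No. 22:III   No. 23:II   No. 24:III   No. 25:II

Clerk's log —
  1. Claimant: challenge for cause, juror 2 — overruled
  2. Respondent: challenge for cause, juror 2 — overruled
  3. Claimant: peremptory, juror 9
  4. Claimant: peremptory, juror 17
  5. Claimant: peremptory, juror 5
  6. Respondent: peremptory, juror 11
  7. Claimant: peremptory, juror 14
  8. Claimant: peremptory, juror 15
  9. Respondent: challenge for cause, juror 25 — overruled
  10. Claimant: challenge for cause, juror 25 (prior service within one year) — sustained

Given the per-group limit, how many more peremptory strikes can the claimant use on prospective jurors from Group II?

0

Claimant peremptories so far: #9, #17, #5, #14, #15 — 5 of 5 used, 0 left overall.
Against Group II: none yet — per-group cap 2 leaves 2.
Binding limit: min(0, 2) = 0.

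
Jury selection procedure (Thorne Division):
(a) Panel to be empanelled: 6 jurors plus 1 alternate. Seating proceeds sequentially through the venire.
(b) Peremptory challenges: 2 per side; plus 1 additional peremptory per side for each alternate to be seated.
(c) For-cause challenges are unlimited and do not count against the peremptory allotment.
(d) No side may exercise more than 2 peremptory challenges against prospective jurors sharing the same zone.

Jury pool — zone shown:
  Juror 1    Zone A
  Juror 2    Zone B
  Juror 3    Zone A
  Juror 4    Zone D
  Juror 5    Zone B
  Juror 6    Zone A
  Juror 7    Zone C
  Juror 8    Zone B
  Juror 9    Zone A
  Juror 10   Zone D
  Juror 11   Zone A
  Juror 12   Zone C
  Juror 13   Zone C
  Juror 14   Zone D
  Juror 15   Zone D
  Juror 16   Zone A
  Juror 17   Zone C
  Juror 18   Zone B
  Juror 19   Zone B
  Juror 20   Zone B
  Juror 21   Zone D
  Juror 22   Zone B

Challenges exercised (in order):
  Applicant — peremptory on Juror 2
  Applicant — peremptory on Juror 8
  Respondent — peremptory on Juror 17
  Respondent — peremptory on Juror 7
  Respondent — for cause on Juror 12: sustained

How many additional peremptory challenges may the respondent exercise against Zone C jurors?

Respondent peremptories so far: #17, #7 — 2 of 3 used, 1 left overall.
Against Zone C: #17, #7 — 2 used; per-zone cap 2 leaves 0.
Binding limit: min(1, 0) = 0.

0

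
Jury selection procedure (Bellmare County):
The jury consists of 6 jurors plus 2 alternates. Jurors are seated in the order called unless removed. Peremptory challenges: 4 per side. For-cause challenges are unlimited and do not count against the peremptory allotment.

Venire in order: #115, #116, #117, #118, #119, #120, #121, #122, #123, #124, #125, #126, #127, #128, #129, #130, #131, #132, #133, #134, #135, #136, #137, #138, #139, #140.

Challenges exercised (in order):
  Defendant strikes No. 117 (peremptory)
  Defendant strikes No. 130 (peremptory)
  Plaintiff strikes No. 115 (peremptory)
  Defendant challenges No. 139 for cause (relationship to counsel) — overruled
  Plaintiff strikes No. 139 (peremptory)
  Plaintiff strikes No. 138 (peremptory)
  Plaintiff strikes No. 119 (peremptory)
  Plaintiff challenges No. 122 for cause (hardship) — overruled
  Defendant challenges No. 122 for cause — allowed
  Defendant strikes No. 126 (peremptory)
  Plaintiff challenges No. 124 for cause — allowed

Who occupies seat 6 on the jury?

Removed: #115, #117, #119, #122, #124, #126, #130, #138, #139.
Seating in order: seats 1–6 → #116, #118, #120, #121, #123, #125; alternates → #127, #128.
So seat 6 is #125.

125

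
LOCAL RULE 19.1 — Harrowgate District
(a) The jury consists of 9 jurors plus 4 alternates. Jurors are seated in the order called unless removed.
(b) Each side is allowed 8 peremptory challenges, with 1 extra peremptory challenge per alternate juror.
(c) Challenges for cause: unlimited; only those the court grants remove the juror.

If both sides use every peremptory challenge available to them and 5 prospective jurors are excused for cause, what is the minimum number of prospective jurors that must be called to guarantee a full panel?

Seats to fill: 9 + 4 alternates = 13.
Peremptories: 8 + 1×4 = 12 per side × 2 sides = 24.
For-cause removals: 5.
Minimum venire: 13 + 24 + 5 = 42.

42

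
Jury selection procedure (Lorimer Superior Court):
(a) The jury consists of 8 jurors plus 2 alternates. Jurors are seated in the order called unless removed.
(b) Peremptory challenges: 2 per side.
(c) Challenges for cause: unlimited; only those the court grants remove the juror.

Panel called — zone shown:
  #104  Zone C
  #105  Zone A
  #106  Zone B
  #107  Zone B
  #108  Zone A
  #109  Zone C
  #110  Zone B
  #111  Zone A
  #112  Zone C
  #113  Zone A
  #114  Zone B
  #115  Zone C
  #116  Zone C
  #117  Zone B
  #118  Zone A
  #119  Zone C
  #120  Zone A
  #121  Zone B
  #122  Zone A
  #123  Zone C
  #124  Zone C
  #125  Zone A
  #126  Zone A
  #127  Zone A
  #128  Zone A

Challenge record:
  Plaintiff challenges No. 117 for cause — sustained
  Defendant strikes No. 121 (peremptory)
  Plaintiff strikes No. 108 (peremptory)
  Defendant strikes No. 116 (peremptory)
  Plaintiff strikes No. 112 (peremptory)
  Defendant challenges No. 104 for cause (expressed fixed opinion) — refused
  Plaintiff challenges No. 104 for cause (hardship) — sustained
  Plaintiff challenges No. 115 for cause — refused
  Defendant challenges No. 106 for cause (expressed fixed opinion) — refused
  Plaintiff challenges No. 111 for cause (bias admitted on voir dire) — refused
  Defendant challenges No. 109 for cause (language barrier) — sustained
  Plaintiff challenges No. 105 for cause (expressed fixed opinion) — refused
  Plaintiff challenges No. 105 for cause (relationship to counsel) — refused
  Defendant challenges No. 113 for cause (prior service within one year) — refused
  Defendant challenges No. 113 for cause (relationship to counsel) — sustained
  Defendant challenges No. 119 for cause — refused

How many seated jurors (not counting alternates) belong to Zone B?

Removed: #104, #108, #109, #112, #113, #116, #117, #121.
Seated jurors 1–8: #105, #106, #107, #110, #111, #114, #115, #118 (alternates #119, #120 not counted).
Of those, in Zone B: #106, #107, #110, #114 → 4.

4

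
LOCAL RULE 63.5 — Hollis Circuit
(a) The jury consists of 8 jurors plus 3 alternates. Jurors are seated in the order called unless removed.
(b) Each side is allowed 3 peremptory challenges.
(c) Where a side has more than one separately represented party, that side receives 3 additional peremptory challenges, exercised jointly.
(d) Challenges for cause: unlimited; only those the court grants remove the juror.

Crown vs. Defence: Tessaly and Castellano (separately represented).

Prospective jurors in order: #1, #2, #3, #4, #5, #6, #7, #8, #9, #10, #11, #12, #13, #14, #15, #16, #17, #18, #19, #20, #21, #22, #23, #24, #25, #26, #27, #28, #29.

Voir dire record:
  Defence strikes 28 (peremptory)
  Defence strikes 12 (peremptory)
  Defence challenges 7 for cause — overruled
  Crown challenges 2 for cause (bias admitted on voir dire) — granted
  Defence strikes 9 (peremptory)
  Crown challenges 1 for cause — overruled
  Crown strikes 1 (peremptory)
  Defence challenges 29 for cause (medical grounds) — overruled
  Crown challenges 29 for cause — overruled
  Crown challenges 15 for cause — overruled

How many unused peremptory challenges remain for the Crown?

2

Crown allotment: 3.
Crown peremptories used: #1 — 1 (for-cause on #2, #1, #29, #15 don't count).
Remaining: 3 − 1 = 2.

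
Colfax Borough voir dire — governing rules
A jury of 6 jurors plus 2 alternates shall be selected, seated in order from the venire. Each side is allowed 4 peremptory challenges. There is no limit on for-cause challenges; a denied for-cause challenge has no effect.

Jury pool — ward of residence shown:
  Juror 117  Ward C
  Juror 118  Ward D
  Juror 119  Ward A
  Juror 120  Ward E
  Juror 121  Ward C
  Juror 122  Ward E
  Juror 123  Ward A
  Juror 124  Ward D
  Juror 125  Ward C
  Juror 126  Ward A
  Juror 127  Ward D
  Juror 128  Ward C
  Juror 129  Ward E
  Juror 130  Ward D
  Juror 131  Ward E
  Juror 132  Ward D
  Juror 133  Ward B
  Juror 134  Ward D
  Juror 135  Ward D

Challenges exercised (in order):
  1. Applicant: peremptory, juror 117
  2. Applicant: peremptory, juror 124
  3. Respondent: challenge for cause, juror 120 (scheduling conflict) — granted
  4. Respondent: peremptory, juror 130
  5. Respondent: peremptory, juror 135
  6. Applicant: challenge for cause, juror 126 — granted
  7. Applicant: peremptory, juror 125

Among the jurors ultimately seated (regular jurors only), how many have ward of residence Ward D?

Removed: #117, #120, #124, #125, #126, #130, #135.
Seated jurors 1–6: #118, #119, #121, #122, #123, #127 (alternates #128, #129 not counted).
Of those, in Ward D: #118, #127 → 2.

2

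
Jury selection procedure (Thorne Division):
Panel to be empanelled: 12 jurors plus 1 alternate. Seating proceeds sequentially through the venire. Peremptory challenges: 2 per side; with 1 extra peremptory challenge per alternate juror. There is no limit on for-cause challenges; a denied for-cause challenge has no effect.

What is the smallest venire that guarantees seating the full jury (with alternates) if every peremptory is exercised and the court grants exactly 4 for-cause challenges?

23

Seats to fill: 12 + 1 alternates = 13.
Peremptories: 2 + 1×1 = 3 per side × 2 sides = 6.
For-cause removals: 4.
Minimum venire: 13 + 6 + 4 = 23.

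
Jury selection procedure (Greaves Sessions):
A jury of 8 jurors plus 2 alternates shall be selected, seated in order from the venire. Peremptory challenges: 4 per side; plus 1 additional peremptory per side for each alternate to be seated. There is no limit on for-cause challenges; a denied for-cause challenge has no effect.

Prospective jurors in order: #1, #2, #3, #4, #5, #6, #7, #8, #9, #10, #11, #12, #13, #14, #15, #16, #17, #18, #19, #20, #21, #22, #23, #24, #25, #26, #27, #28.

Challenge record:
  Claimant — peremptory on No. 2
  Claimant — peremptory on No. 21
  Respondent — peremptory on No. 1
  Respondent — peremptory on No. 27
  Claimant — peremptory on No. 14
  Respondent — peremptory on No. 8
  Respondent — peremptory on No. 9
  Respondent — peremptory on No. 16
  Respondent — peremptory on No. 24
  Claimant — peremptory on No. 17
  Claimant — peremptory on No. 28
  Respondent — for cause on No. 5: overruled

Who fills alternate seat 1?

Removed: #1, #2, #8, #9, #14, #16, #17, #21, #24, #27, #28. (#5 stays — for-cause denied.)
Seating in order: seats 1–8 → #3, #4, #5, #6, #7, #10, #11, #12; alternates → #13, #15.
So alternate 1 is #13.

13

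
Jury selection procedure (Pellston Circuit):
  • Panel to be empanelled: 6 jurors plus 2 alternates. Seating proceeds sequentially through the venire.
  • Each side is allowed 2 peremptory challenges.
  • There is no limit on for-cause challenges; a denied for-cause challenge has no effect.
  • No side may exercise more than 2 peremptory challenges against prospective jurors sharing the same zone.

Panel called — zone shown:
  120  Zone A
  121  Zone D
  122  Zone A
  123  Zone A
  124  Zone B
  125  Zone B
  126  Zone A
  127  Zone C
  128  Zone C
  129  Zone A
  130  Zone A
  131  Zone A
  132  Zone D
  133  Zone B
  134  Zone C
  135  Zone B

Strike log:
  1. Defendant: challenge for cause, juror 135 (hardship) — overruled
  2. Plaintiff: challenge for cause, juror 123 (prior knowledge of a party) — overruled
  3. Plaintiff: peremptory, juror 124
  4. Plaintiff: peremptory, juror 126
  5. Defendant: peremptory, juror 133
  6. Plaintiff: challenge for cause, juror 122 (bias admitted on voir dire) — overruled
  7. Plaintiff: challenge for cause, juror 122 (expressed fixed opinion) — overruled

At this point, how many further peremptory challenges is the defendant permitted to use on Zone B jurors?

Defendant peremptories so far: #133 — 1 of 2 used, 1 left overall.
Against Zone B: #133 — 1 used; per-zone cap 2 leaves 1.
Binding limit: min(1, 1) = 1.

1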